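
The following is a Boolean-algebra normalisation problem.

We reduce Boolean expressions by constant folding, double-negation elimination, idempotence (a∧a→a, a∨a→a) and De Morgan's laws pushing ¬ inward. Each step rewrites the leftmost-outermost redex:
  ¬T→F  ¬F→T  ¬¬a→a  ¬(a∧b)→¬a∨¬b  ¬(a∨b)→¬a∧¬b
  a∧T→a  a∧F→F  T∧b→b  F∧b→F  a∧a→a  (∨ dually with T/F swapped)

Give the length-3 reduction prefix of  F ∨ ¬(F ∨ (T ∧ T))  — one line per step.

Answer: after 3 steps: T ∧ ¬(T ∧ T)

Working:
  start: F ∨ ¬(F ∨ (T ∧ T))
  step 1: ¬(F ∨ (T ∧ T))
  step 2: ¬F ∧ ¬(T ∧ T)
  step 3: T ∧ ¬(T ∧ T)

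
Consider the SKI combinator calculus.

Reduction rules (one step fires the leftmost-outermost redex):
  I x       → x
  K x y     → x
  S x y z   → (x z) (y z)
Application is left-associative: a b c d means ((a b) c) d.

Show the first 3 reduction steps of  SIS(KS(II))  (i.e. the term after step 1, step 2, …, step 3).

  start: SIS(KS(II))
  step 1: I(KS(II))(S(KS(II)))
  step 2: KS(II)(S(KS(II)))
  step 3: S(S(KS(II)))

Answer: after 3 steps: S(S(KS(II)))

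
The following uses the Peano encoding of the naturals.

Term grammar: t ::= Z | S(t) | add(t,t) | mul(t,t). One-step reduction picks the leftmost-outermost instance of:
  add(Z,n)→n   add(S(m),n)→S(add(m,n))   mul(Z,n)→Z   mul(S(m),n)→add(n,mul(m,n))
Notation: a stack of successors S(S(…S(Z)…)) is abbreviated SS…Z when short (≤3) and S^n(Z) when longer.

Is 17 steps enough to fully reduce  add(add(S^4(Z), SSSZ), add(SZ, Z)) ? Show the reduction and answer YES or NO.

  start: add(add(S^4(Z), SSSZ), add(SZ, Z))
  →1  add(S(add(SSSZ, SSSZ)), add(SZ, Z))
  →2  S(add(add(SSSZ, SSSZ), add(SZ, Z)))
  →3  S(add(S(add(SSZ, SSSZ)), add(SZ, Z)))
  →4  S(S(add(add(SSZ, SSSZ), add(SZ, Z))))
  →5  S(S(add(S(add(SZ, SSSZ)), add(SZ, Z))))
  →6  S(S(S(add(add(SZ, SSSZ), add(SZ, Z)))))
  →7  S(S(S(add(S(add(Z, SSSZ)), add(SZ, Z)))))
  →8  S(S(S(S(add(add(Z, SSSZ), add(SZ, Z))))))
  →9  S(S(S(S(add(SSSZ, add(SZ, Z))))))
  →10  S(S(S(S(S(add(SSZ, add(SZ, Z)))))))
  →11  S(S(S(S(S(S(add(SZ, add(SZ, Z))))))))
  →12  S(S(S(S(S(S(S(add(Z, add(SZ, Z)))))))))
  →13  S(S(S(S(S(S(S(add(SZ, Z))))))))
  →14  S(S(S(S(S(S(S(S(add(Z, Z)))))))))
  →15  S^8(Z)

Answer: YES — reaches normal form S^8(Z) in 15 ≤ 17 steps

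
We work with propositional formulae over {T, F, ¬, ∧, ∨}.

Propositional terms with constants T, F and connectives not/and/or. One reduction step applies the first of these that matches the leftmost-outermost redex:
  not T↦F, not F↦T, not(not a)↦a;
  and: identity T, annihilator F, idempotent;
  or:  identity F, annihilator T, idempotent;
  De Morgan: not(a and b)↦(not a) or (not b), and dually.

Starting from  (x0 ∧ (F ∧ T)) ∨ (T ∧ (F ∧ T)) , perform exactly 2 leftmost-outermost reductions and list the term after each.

Answer: after 2 steps: F ∨ (T ∧ (F ∧ T))

Working:
  start: (x0 ∧ (F ∧ T)) ∨ (T ∧ (F ∧ T))
  [1] (x0 ∧ F) ∨ (T ∧ (F ∧ T))
  [2] F ∨ (T ∧ (F ∧ T))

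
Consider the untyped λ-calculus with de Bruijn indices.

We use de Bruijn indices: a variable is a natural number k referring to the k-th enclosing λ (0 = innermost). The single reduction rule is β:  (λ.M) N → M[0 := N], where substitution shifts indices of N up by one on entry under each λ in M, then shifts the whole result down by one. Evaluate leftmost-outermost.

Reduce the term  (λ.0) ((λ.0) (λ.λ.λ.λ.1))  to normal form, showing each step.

Answer: normal form = λ.λ.λ.λ.1  (in 2 steps)

Reduction:
  start: (λ.0) ((λ.0) (λ.λ.λ.λ.1))
  →1  (λ.0) (λ.λ.λ.λ.1)
  →2  λ.λ.λ.λ.1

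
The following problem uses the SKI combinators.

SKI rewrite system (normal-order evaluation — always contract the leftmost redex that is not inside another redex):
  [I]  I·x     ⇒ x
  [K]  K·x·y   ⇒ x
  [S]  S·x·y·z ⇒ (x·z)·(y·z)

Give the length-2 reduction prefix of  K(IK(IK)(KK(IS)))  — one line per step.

  start: K(IK(IK)(KK(IS)))
  step 1: K(K(IK)(KK(IS)))
  step 2: K(IK)

Answer: after 2 steps: K(IK)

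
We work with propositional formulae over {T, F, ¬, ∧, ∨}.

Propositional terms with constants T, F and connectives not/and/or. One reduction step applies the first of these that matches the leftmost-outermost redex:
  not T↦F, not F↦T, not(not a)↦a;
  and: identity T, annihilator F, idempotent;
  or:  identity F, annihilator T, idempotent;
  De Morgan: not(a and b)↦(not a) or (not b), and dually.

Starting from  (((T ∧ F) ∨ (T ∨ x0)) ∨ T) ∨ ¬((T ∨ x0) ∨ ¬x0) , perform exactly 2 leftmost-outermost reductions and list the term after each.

Answer: after 2 steps: T

Working:
  start: (((T ∧ F) ∨ (T ∨ x0)) ∨ T) ∨ ¬((T ∨ x0) ∨ ¬x0)
  →1  T ∨ ¬((T ∨ x0) ∨ ¬x0)
  →2  T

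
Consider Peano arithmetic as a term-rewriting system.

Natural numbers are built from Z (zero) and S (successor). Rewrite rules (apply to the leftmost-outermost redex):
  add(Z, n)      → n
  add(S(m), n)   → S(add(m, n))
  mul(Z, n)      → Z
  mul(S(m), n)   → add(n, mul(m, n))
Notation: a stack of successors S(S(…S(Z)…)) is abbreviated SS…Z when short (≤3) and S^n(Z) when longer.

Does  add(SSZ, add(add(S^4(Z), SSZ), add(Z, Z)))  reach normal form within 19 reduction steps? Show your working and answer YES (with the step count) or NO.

Answer: YES — reaches normal form S^8(Z) in 16 ≤ 19 steps

Derivation:
  start: add(SSZ, add(add(S^4(Z), SSZ), add(Z, Z)))
  →1  S(add(SZ, add(add(S^4(Z), SSZ), add(Z, Z))))
  →2  S(S(add(Z, add(add(S^4(Z), SSZ), add(Z, Z)))))
  →3  S(S(add(add(S^4(Z), SSZ), add(Z, Z))))
  →4  S(S(add(S(add(SSSZ, SSZ)), add(Z, Z))))
  →5  S(S(S(add(add(SSSZ, SSZ), add(Z, Z)))))
  →6  S(S(S(add(S(add(SSZ, SSZ)), add(Z, Z)))))
  →7  S(S(S(S(add(add(SSZ, SSZ), add(Z, Z))))))
  →8  S(S(S(S(add(S(add(SZ, SSZ)), add(Z, Z))))))
  →9  S(S(S(S(S(add(add(SZ, SSZ), add(Z, Z)))))))
  →10  S(S(S(S(S(add(S(add(Z, SSZ)), add(Z, Z)))))))
  →11  S(S(S(S(S(S(add(add(Z, SSZ), add(Z, Z))))))))
  →12  S(S(S(S(S(S(add(SSZ, add(Z, Z))))))))
  →13  S(S(S(S(S(S(S(add(SZ, add(Z, Z)))))))))
  →14  S(S(S(S(S(S(S(S(add(Z, add(Z, Z))))))))))
  →15  S(S(S(S(S(S(S(S(add(Z, Z)))))))))
  →16  S^8(Z)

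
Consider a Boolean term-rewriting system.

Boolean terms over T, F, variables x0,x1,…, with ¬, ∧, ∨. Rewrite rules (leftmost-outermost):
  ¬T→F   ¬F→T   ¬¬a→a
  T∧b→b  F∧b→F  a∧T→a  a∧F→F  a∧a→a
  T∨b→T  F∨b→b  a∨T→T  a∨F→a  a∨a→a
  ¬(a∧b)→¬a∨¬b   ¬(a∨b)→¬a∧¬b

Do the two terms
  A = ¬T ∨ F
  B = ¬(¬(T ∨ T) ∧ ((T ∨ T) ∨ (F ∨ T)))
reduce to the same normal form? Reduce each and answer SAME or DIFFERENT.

Answer: DIFFERENT — A ⇓ F, B ⇓ T

Reduction:
Term A:
  start: ¬T ∨ F
  step 1: ¬T
  step 2: F

Term B:
  start: ¬(¬(T ∨ T) ∧ ((T ∨ T) ∨ (F ∨ T)))
  step 1: ¬¬(T ∨ T) ∨ ¬((T ∨ T) ∨ (F ∨ T))
  step 2: (T ∨ T) ∨ ¬((T ∨ T) ∨ (F ∨ T))
  step 3: T ∨ ¬((T ∨ T) ∨ (F ∨ T))
  step 4: T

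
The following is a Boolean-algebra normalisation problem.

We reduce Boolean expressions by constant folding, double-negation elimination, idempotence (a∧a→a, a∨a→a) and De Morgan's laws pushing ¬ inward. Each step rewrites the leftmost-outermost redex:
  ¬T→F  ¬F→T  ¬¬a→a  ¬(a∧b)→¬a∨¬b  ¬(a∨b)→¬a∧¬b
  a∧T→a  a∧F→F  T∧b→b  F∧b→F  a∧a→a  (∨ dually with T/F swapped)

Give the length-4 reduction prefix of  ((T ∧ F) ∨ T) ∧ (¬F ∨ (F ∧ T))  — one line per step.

  start: ((T ∧ F) ∨ T) ∧ (¬F ∨ (F ∧ T))
  [1] T ∧ (¬F ∨ (F ∧ T))
  [2] ¬F ∨ (F ∧ T)
  [3] T ∨ (F ∧ T)
  [4] T

Answer: after 4 steps: T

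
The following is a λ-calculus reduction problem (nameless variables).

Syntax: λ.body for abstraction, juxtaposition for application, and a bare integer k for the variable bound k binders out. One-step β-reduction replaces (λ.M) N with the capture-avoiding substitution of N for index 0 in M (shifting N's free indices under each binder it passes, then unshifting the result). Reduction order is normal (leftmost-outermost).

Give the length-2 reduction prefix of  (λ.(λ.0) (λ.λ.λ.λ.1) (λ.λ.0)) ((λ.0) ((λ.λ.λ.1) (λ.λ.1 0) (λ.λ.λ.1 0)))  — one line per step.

  start: (λ.(λ.0) (λ.λ.λ.λ.1) (λ.λ.0)) ((λ.0) ((λ.λ.λ.1) (λ.λ.1 0) (λ.λ.λ.1 0)))
  step 1: (λ.0) (λ.λ.λ.λ.1) (λ.λ.0)
  step 2: (λ.λ.λ.λ.1) (λ.λ.0)

Answer: after 2 steps: (λ.λ.λ.λ.1) (λ.λ.0)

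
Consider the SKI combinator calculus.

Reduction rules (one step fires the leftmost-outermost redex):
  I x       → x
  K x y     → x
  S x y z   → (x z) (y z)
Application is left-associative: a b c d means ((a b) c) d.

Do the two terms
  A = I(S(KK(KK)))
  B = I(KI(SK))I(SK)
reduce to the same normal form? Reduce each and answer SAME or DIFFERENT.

Term A:
  start: I(S(KK(KK)))
  →1  S(KK(KK))
  →2  SK

Term B:
  start: I(KI(SK))I(SK)
  →1  KI(SK)I(SK)
  →2  II(SK)
  →3  I(SK)
  →4  SK

Answer: SAME — A ⇓ SK, B ⇓ SK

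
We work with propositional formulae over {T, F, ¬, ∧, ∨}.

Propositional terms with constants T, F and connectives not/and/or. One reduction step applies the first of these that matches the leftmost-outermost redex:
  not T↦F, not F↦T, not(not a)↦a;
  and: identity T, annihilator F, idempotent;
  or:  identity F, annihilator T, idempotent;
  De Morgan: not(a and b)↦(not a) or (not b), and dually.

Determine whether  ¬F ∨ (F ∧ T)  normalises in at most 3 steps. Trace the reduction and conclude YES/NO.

  start: ¬F ∨ (F ∧ T)
  [1] T ∨ (F ∧ T)
  [2] T

Answer: YES — reaches normal form T in 2 ≤ 3 steps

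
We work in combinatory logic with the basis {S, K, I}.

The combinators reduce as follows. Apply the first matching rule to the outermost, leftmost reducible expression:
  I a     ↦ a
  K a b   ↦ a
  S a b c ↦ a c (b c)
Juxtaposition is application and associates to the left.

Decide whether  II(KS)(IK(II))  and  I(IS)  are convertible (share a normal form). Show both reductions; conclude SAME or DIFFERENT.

Term A:
  start: II(KS)(IK(II))
  step 1: I(KS)(IK(II))
  step 2: KS(IK(II))
  step 3: S

Term B:
  start: I(IS)
  step 1: IS
  step 2: S

Answer: SAME — A ⇓ S, B ⇓ S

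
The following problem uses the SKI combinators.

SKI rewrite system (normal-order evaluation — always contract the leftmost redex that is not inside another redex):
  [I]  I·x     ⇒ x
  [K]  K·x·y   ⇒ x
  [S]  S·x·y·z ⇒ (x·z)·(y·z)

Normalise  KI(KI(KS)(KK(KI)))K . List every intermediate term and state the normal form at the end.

Answer: normal form = K  (in 2 steps)

Reduction:
  start: KI(KI(KS)(KK(KI)))K
  step 1: IK
  step 2: K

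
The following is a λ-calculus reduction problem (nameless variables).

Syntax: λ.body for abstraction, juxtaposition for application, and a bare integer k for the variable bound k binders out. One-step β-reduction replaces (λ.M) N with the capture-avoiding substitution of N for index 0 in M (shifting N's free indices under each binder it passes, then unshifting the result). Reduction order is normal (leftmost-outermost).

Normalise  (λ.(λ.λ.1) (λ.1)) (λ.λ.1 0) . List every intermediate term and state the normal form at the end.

  start: (λ.(λ.λ.1) (λ.1)) (λ.λ.1 0)
  [1] (λ.λ.1) (λ.λ.λ.1 0)
  [2] λ.λ.λ.λ.1 0

Answer: normal form = λ.λ.λ.λ.1 0  (in 2 steps)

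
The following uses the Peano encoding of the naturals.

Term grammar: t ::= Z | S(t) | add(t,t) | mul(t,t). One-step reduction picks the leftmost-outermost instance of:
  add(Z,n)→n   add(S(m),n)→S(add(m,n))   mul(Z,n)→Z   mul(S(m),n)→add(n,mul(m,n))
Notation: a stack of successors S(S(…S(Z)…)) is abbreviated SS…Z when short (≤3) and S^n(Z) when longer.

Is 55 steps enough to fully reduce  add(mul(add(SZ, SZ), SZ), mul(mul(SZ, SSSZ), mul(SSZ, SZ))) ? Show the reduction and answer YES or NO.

Answer: YES — reaches normal form S^8(Z) in 52 ≤ 55 steps

Derivation:
  start: add(mul(add(SZ, SZ), SZ), mul(mul(SZ, SSSZ), mul(SSZ, SZ)))
  step 1: add(mul(S(add(Z, SZ)), SZ), mul(mul(SZ, SSSZ), mul(SSZ, SZ)))
  step 2: add(add(SZ, mul(add(Z, SZ), SZ)), mul(mul(SZ, SSSZ), mul(SSZ, SZ)))
  step 3: add(S(add(Z, mul(add(Z, SZ), SZ))), mul(mul(SZ, SSSZ), mul(SSZ, SZ)))
  step 4: S(add(add(Z, mul(add(Z, SZ), SZ)), mul(mul(SZ, SSSZ), mul(SSZ, SZ))))
  step 5: S(add(mul(add(Z, SZ), SZ), mul(mul(SZ, SSSZ), mul(SSZ, SZ))))
  step 6: S(add(mul(SZ, SZ), mul(mul(SZ, SSSZ), mul(SSZ, SZ))))
  step 7: S(add(add(SZ, mul(Z, SZ)), mul(mul(SZ, SSSZ), mul(SSZ, SZ))))
  step 8: S(add(S(add(Z, mul(Z, SZ))), mul(mul(SZ, SSSZ), mul(SSZ, SZ))))
  step 9: S(S(add(add(Z, mul(Z, SZ)), mul(mul(SZ, SSSZ), mul(SSZ, SZ)))))
  step 10: S(S(add(mul(Z, SZ), mul(mul(SZ, SSSZ), mul(SSZ, SZ)))))
  step 11: S(S(add(Z, mul(mul(SZ, SSSZ), mul(SSZ, SZ)))))
  step 12: S(S(mul(mul(SZ, SSSZ), mul(SSZ, SZ))))
  step 13: S(S(mul(add(SSSZ, mul(Z, SSSZ)), mul(SSZ, SZ))))
  step 14: S(S(mul(S(add(SSZ, mul(Z, SSSZ))), mul(SSZ, SZ))))
  step 15: S(S(add(mul(SSZ, SZ), mul(add(SSZ, mul(Z, SSSZ)), mul(SSZ, SZ)))))
  step 16: S(S(add(add(SZ, mul(SZ, SZ)), mul(add(SSZ, mul(Z, SSSZ)), mul(SSZ, SZ)))))
  step 17: S(S(add(S(add(Z, mul(SZ, SZ))), mul(add(SSZ, mul(Z, SSSZ)), mul(SSZ, SZ)))))
  step 18: S(S(S(add(add(Z, mul(SZ, SZ)), mul(add(SSZ, mul(Z, SSSZ)), mul(SSZ, SZ))))))
  step 19: S(S(S(add(mul(SZ, SZ), mul(add(SSZ, mul(Z, SSSZ)), mul(SSZ, SZ))))))
  step 20: S(S(S(add(add(SZ, mul(Z, SZ)), mul(add(SSZ, mul(Z, SSSZ)), mul(SSZ, SZ))))))
  step 21: S(S(S(add(S(add(Z, mul(Z, SZ))), mul(add(SSZ, mul(Z, SSSZ)), mul(SSZ, SZ))))))
  step 22: S(S(S(S(add(add(Z, mul(Z, SZ)), mul(add(SSZ, mul(Z, SSSZ)), mul(SSZ, SZ)))))))
  step 23: S(S(S(S(add(mul(Z, SZ), mul(add(SSZ, mul(Z, SSSZ)), mul(SSZ, SZ)))))))
  step 24: S(S(S(S(add(Z, mul(add(SSZ, mul(Z, SSSZ)), mul(SSZ, SZ)))))))
  step 25: S(S(S(S(mul(add(SSZ, mul(Z, SSSZ)), mul(SSZ, SZ))))))
  step 26: S(S(S(S(mul(S(add(SZ, mul(Z, SSSZ))), mul(SSZ, SZ))))))
  step 27: S(S(S(S(add(mul(SSZ, SZ), mul(add(SZ, mul(Z, SSSZ)), mul(SSZ, SZ)))))))
  step 28: S(S(S(S(add(add(SZ, mul(SZ, SZ)), mul(add(SZ, mul(Z, SSSZ)), mul(SSZ, SZ)))))))
  step 29: S(S(S(S(add(S(add(Z, mul(SZ, SZ))), mul(add(SZ, mul(Z, SSSZ)), mul(SSZ, SZ)))))))
  step 30: S(S(S(S(S(add(add(Z, mul(SZ, SZ)), mul(add(SZ, mul(Z, SSSZ)), mul(SSZ, SZ))))))))
  step 31: S(S(S(S(S(add(mul(SZ, SZ), mul(add(SZ, mul(Z, SSSZ)), mul(SSZ, SZ))))))))
  step 32: S(S(S(S(S(add(add(SZ, mul(Z, SZ)), mul(add(SZ, mul(Z, SSSZ)), mul(SSZ, SZ))))))))
  step 33: S(S(S(S(S(add(S(add(Z, mul(Z, SZ))), mul(add(SZ, mul(Z, SSSZ)), mul(SSZ, SZ))))))))
  step 34: S(S(S(S(S(S(add(add(Z, mul(Z, SZ)), mul(add(SZ, mul(Z, SSSZ)), mul(SSZ, SZ)))))))))
  step 35: S(S(S(S(S(S(add(mul(Z, SZ), mul(add(SZ, mul(Z, SSSZ)), mul(SSZ, SZ)))))))))
  step 36: S(S(S(S(S(S(add(Z, mul(add(SZ, mul(Z, SSSZ)), mul(SSZ, SZ)))))))))
  step 37: S(S(S(S(S(S(mul(add(SZ, mul(Z, SSSZ)), mul(SSZ, SZ))))))))
  step 38: S(S(S(S(S(S(mul(S(add(Z, mul(Z, SSSZ))), mul(SSZ, SZ))))))))
  step 39: S(S(S(S(S(S(add(mul(SSZ, SZ), mul(add(Z, mul(Z, SSSZ)), mul(SSZ, SZ)))))))))
  step 40: S(S(S(S(S(S(add(add(SZ, mul(SZ, SZ)), mul(add(Z, mul(Z, SSSZ)), mul(SSZ, SZ)))))))))
  step 41: S(S(S(S(S(S(add(S(add(Z, mul(SZ, SZ))), mul(add(Z, mul(Z, SSSZ)), mul(SSZ, SZ)))))))))
  step 42: S(S(S(S(S(S(S(add(add(Z, mul(SZ, SZ)), mul(add(Z, mul(Z, SSSZ)), mul(SSZ, SZ))))))))))
  step 43: S(S(S(S(S(S(S(add(mul(SZ, SZ), mul(add(Z, mul(Z, SSSZ)), mul(SSZ, SZ))))))))))
  step 44: S(S(S(S(S(S(S(add(add(SZ, mul(Z, SZ)), mul(add(Z, mul(Z, SSSZ)), mul(SSZ, SZ))))))))))
  step 45: S(S(S(S(S(S(S(add(S(add(Z, mul(Z, SZ))), mul(add(Z, mul(Z, SSSZ)), mul(SSZ, SZ))))))))))
  step 46: S(S(S(S(S(S(S(S(add(add(Z, mul(Z, SZ)), mul(add(Z, mul(Z, SSSZ)), mul(SSZ, SZ)))))))))))
  step 47: S(S(S(S(S(S(S(S(add(mul(Z, SZ), mul(add(Z, mul(Z, SSSZ)), mul(SSZ, SZ)))))))))))
  step 48: S(S(S(S(S(S(S(S(add(Z, mul(add(Z, mul(Z, SSSZ)), mul(SSZ, SZ)))))))))))
  step 49: S(S(S(S(S(S(S(S(mul(add(Z, mul(Z, SSSZ)), mul(SSZ, SZ))))))))))
  step 50: S(S(S(S(S(S(S(S(mul(mul(Z, SSSZ), mul(SSZ, SZ))))))))))
  step 51: S(S(S(S(S(S(S(S(mul(Z, mul(SSZ, SZ))))))))))
  step 52: S^8(Z)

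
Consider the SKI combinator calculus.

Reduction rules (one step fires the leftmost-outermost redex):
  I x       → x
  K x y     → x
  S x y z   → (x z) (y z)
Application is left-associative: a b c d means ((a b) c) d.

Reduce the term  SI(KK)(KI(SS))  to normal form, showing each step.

  start: SI(KK)(KI(SS))
  →1  I(KI(SS))(KK(KI(SS)))
  →2  KI(SS)(KK(KI(SS)))
  →3  I(KK(KI(SS)))
  →4  KK(KI(SS))
  →5  K

Answer: normal form = K  (in 5 steps)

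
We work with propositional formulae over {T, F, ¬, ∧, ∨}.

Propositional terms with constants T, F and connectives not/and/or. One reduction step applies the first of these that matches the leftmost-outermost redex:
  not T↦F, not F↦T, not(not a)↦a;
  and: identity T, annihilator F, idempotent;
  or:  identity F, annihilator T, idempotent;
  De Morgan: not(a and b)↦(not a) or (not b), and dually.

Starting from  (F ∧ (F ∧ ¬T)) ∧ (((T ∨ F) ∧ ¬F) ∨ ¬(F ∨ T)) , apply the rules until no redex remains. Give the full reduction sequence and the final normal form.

Answer: normal form = F  (in 2 steps)

Reduction:
  start: (F ∧ (F ∧ ¬T)) ∧ (((T ∨ F) ∧ ¬F) ∨ ¬(F ∨ T))
  →1  F ∧ (((T ∨ F) ∧ ¬F) ∨ ¬(F ∨ T))
  →2  F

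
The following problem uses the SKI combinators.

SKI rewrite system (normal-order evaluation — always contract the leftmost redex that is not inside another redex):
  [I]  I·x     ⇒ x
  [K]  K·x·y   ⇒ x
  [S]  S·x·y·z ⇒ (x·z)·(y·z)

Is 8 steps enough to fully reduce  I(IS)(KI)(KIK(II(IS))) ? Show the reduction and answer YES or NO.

  start: I(IS)(KI)(KIK(II(IS)))
  step 1: IS(KI)(KIK(II(IS)))
  step 2: S(KI)(KIK(II(IS)))
  step 3: S(KI)(I(II(IS)))
  step 4: S(KI)(II(IS))
  step 5: S(KI)(I(IS))
  step 6: S(KI)(IS)
  step 7: S(KI)S

Answer: YES — reaches normal form S(KI)S in 7 ≤ 8 steps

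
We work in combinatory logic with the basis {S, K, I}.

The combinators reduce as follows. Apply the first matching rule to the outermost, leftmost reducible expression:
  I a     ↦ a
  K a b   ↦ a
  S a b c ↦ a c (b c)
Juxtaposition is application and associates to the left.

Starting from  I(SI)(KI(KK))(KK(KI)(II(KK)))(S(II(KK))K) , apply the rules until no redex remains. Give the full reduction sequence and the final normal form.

Answer: normal form = K  (in 8 steps)

Working:
  start: I(SI)(KI(KK))(KK(KI)(II(KK)))(S(II(KK))K)
  step 1: SI(KI(KK))(KK(KI)(II(KK)))(S(II(KK))K)
  step 2: I(KK(KI)(II(KK)))(KI(KK)(KK(KI)(II(KK))))(S(II(KK))K)
  step 3: KK(KI)(II(KK))(KI(KK)(KK(KI)(II(KK))))(S(II(KK))K)
  step 4: K(II(KK))(KI(KK)(KK(KI)(II(KK))))(S(II(KK))K)
  step 5: II(KK)(S(II(KK))K)
  step 6: I(KK)(S(II(KK))K)
  step 7: KK(S(II(KK))K)
  step 8: K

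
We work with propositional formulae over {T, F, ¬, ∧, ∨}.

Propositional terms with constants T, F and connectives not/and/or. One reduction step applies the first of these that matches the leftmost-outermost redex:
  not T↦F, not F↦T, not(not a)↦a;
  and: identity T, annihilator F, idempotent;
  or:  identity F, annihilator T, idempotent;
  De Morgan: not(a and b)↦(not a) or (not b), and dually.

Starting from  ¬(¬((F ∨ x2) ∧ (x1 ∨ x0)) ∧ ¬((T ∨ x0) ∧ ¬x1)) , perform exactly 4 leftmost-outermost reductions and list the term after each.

Answer: after 4 steps: (x2 ∧ (x1 ∨ x0)) ∨ ((T ∨ x0) ∧ ¬x1)

Derivation:
  start: ¬(¬((F ∨ x2) ∧ (x1 ∨ x0)) ∧ ¬((T ∨ x0) ∧ ¬x1))
  →1  ¬¬((F ∨ x2) ∧ (x1 ∨ x0)) ∨ ¬¬((T ∨ x0) ∧ ¬x1)
  →2  ((F ∨ x2) ∧ (x1 ∨ x0)) ∨ ¬¬((T ∨ x0) ∧ ¬x1)
  →3  (x2 ∧ (x1 ∨ x0)) ∨ ¬¬((T ∨ x0) ∧ ¬x1)
  →4  (x2 ∧ (x1 ∨ x0)) ∨ ((T ∨ x0) ∧ ¬x1)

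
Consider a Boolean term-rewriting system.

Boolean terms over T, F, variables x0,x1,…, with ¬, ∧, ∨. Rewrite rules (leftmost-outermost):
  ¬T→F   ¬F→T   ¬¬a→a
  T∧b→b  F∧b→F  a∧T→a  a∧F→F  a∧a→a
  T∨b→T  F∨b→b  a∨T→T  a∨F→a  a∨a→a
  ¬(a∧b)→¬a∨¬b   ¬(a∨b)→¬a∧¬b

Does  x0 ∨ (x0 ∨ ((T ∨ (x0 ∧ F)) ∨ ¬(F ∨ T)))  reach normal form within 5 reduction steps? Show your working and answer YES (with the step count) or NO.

Answer: YES — reaches normal form T in 4 ≤ 5 steps

Reduction:
  start: x0 ∨ (x0 ∨ ((T ∨ (x0 ∧ F)) ∨ ¬(F ∨ T)))
  →1  x0 ∨ (x0 ∨ (T ∨ ¬(F ∨ T)))
  →2  x0 ∨ (x0 ∨ T)
  →3  x0 ∨ T
  →4  T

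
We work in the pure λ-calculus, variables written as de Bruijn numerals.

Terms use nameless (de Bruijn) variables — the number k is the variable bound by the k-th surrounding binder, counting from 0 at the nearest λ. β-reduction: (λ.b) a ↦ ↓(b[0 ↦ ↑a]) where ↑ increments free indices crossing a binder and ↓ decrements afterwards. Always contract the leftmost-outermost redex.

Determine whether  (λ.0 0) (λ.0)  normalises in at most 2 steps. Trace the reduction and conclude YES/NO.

Answer: YES — reaches normal form λ.0 in 2 ≤ 2 steps

Reduction:
  start: (λ.0 0) (λ.0)
  step 1: (λ.0) (λ.0)
  step 2: λ.0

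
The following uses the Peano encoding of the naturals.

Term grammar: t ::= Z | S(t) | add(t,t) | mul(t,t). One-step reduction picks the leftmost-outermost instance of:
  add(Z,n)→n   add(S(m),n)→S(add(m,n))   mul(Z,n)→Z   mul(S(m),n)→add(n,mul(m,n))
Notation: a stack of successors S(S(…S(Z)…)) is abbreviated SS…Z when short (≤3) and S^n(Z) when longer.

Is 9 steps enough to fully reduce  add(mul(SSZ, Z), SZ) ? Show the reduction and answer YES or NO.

  start: add(mul(SSZ, Z), SZ)
  [1] add(add(Z, mul(SZ, Z)), SZ)
  [2] add(mul(SZ, Z), SZ)
  [3] add(add(Z, mul(Z, Z)), SZ)
  [4] add(mul(Z, Z), SZ)
  [5] add(Z, SZ)
  [6] SZ

Answer: YES — reaches normal form SZ in 6 ≤ 9 steps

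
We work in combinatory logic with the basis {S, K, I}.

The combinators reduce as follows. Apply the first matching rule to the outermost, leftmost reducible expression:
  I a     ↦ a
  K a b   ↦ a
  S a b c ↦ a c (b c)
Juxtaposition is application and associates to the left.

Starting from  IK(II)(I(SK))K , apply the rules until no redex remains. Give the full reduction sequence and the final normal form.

Answer: normal form = K  (in 4 steps)

Working:
  start: IK(II)(I(SK))K
  step 1: K(II)(I(SK))K
  step 2: IIK
  step 3: IK
  step 4: K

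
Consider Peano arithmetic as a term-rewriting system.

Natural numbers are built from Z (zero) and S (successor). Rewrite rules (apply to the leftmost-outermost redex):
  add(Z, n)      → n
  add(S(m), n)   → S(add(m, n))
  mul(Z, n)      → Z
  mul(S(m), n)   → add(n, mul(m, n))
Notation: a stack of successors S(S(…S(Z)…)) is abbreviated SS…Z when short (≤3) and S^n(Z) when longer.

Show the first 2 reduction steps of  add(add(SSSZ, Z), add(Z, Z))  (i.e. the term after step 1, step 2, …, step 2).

  start: add(add(SSSZ, Z), add(Z, Z))
  step 1: add(S(add(SSZ, Z)), add(Z, Z))
  step 2: S(add(add(SSZ, Z), add(Z, Z)))

Answer: after 2 steps: S(add(add(SSZ, Z), add(Z, Z)))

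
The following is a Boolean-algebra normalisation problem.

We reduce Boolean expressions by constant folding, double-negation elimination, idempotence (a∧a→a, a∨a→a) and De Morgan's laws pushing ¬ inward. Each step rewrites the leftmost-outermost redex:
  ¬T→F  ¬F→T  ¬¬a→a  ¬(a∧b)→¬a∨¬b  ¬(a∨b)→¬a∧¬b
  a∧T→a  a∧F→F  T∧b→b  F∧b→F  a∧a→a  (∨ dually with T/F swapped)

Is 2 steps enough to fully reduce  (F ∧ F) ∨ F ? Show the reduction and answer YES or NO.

  start: (F ∧ F) ∨ F
  step 1: F ∧ F
  step 2: F

Answer: YES — reaches normal form F in 2 ≤ 2 steps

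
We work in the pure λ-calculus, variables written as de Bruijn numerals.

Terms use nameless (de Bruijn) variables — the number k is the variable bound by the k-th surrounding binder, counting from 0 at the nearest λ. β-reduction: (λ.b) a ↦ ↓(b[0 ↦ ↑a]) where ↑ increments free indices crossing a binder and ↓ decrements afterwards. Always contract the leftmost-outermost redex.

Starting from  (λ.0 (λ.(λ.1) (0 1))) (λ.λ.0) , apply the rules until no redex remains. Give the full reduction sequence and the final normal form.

  start: (λ.0 (λ.(λ.1) (0 1))) (λ.λ.0)
  →1  (λ.λ.0) (λ.(λ.1) (0 (λ.λ.0)))
  →2  λ.0

Answer: normal form = λ.0  (in 2 steps)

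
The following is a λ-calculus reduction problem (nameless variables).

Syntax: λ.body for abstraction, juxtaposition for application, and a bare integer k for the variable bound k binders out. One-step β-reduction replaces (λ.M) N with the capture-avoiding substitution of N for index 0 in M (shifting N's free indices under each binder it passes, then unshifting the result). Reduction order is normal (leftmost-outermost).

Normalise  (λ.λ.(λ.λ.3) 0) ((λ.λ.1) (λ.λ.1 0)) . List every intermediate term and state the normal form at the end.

  start: (λ.λ.(λ.λ.3) 0) ((λ.λ.1) (λ.λ.1 0))
  →1  λ.(λ.λ.(λ.λ.1) (λ.λ.1 0)) 0
  →2  λ.λ.(λ.λ.1) (λ.λ.1 0)
  →3  λ.λ.λ.λ.λ.1 0

Answer: normal form = λ.λ.λ.λ.λ.1 0  (in 3 steps)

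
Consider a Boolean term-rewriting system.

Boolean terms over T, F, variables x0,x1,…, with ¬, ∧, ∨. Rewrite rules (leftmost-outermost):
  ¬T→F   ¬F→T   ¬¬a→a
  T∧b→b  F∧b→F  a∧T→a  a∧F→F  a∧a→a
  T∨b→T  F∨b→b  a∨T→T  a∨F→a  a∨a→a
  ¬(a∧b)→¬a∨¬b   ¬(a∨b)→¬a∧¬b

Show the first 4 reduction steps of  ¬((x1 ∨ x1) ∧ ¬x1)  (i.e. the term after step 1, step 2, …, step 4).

Answer: after 4 steps: ¬x1 ∨ x1

Derivation:
  start: ¬((x1 ∨ x1) ∧ ¬x1)
  →1  ¬(x1 ∨ x1) ∨ ¬¬x1
  →2  (¬x1 ∧ ¬x1) ∨ ¬¬x1
  →3  ¬x1 ∨ ¬¬x1
  →4  ¬x1 ∨ x1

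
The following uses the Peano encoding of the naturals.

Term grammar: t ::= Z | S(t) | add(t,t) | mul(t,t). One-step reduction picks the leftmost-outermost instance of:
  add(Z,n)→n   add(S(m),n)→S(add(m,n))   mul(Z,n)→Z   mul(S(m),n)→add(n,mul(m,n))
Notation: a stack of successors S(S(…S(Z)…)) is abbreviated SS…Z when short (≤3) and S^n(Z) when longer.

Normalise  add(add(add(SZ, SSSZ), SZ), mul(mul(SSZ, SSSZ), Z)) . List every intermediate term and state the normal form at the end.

  start: add(add(add(SZ, SSSZ), SZ), mul(mul(SSZ, SSSZ), Z))
  →1  add(add(S(add(Z, SSSZ)), SZ), mul(mul(SSZ, SSSZ), Z))
  →2  add(S(add(add(Z, SSSZ), SZ)), mul(mul(SSZ, SSSZ), Z))
  →3  S(add(add(add(Z, SSSZ), SZ), mul(mul(SSZ, SSSZ), Z)))
  →4  S(add(add(SSSZ, SZ), mul(mul(SSZ, SSSZ), Z)))
  →5  S(add(S(add(SSZ, SZ)), mul(mul(SSZ, SSSZ), Z)))
  →6  S(S(add(add(SSZ, SZ), mul(mul(SSZ, SSSZ), Z))))
  →7  S(S(add(S(add(SZ, SZ)), mul(mul(SSZ, SSSZ), Z))))
  →8  S(S(S(add(add(SZ, SZ), mul(mul(SSZ, SSSZ), Z)))))
  →9  S(S(S(add(S(add(Z, SZ)), mul(mul(SSZ, SSSZ), Z)))))
  →10  S(S(S(S(add(add(Z, SZ), mul(mul(SSZ, SSSZ), Z))))))
  →11  S(S(S(S(add(SZ, mul(mul(SSZ, SSSZ), Z))))))
  →12  S(S(S(S(S(add(Z, mul(mul(SSZ, SSSZ), Z)))))))
  →13  S(S(S(S(S(mul(mul(SSZ, SSSZ), Z))))))
  →14  S(S(S(S(S(mul(add(SSSZ, mul(SZ, SSSZ)), Z))))))
  →15  S(S(S(S(S(mul(S(add(SSZ, mul(SZ, SSSZ))), Z))))))
  →16  S(S(S(S(S(add(Z, mul(add(SSZ, mul(SZ, SSSZ)), Z)))))))
  →17  S(S(S(S(S(mul(add(SSZ, mul(SZ, SSSZ)), Z))))))
  →18  S(S(S(S(S(mul(S(add(SZ, mul(SZ, SSSZ))), Z))))))
  →19  S(S(S(S(S(add(Z, mul(add(SZ, mul(SZ, SSSZ)), Z)))))))
  →20  S(S(S(S(S(mul(add(SZ, mul(SZ, SSSZ)), Z))))))
  →21  S(S(S(S(S(mul(S(add(Z, mul(SZ, SSSZ))), Z))))))
  →22  S(S(S(S(S(add(Z, mul(add(Z, mul(SZ, SSSZ)), Z)))))))
  →23  S(S(S(S(S(mul(add(Z, mul(SZ, SSSZ)), Z))))))
  →24  S(S(S(S(S(mul(mul(SZ, SSSZ), Z))))))
  →25  S(S(S(S(S(mul(add(SSSZ, mul(Z, SSSZ)), Z))))))
  →26  S(S(S(S(S(mul(S(add(SSZ, mul(Z, SSSZ))), Z))))))
  →27  S(S(S(S(S(add(Z, mul(add(SSZ, mul(Z, SSSZ)), Z)))))))
  →28  S(S(S(S(S(mul(add(SSZ, mul(Z, SSSZ)), Z))))))
  →29  S(S(S(S(S(mul(S(add(SZ, mul(Z, SSSZ))), Z))))))
  →30  S(S(S(S(S(add(Z, mul(add(SZ, mul(Z, SSSZ)), Z)))))))
  →31  S(S(S(S(S(mul(add(SZ, mul(Z, SSSZ)), Z))))))
  →32  S(S(S(S(S(mul(S(add(Z, mul(Z, SSSZ))), Z))))))
  →33  S(S(S(S(S(add(Z, mul(add(Z, mul(Z, SSSZ)), Z)))))))
  →34  S(S(S(S(S(mul(add(Z, mul(Z, SSSZ)), Z))))))
  →35  S(S(S(S(S(mul(mul(Z, SSSZ), Z))))))
  →36  S(S(S(S(S(mul(Z, Z))))))
  →37  S^5(Z)

Answer: normal form = S^5(Z)  (in 37 steps)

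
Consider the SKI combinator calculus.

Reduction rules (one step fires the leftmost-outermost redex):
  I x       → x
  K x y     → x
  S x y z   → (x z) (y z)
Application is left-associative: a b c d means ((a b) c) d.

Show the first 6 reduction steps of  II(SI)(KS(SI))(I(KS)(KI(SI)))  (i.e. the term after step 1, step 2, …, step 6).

  start: II(SI)(KS(SI))(I(KS)(KI(SI)))
  step 1: I(SI)(KS(SI))(I(KS)(KI(SI)))
  step 2: SI(KS(SI))(I(KS)(KI(SI)))
  step 3: I(I(KS)(KI(SI)))(KS(SI)(I(KS)(KI(SI))))
  step 4: I(KS)(KI(SI))(KS(SI)(I(KS)(KI(SI))))
  step 5: KS(KI(SI))(KS(SI)(I(KS)(KI(SI))))
  step 6: S(KS(SI)(I(KS)(KI(SI))))

Answer: after 6 steps: S(KS(SI)(I(KS)(KI(SI))))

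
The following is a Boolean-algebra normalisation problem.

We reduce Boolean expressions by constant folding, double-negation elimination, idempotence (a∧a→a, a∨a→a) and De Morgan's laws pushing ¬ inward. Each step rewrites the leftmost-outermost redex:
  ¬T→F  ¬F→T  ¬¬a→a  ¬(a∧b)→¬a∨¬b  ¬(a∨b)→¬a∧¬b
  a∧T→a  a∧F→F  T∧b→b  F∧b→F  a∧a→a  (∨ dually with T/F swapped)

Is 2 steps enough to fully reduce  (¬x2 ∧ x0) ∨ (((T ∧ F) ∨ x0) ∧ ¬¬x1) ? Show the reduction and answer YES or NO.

Answer: NO — after 2 steps the term is (¬x2 ∧ x0) ∨ (x0 ∧ ¬¬x1), not yet normal

Derivation:
  start: (¬x2 ∧ x0) ∨ (((T ∧ F) ∨ x0) ∧ ¬¬x1)
  step 1: (¬x2 ∧ x0) ∨ ((F ∨ x0) ∧ ¬¬x1)
  step 2: (¬x2 ∧ x0) ∨ (x0 ∧ ¬¬x1)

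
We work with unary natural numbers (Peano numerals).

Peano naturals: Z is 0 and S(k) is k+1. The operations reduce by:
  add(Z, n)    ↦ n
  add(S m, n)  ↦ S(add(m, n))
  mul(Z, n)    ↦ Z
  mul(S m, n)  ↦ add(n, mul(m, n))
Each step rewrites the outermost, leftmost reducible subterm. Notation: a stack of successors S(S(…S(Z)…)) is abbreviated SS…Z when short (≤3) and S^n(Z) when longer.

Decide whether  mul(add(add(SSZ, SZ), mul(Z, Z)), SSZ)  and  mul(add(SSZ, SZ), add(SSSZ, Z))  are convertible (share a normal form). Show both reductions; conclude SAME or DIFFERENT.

Term A:
  start: mul(add(add(SSZ, SZ), mul(Z, Z)), SSZ)
  →1  mul(add(S(add(SZ, SZ)), mul(Z, Z)), SSZ)
  →2  mul(S(add(add(SZ, SZ), mul(Z, Z))), SSZ)
  →3  add(SSZ, mul(add(add(SZ, SZ), mul(Z, Z)), SSZ))
  →4  S(add(SZ, mul(add(add(SZ, SZ), mul(Z, Z)), SSZ)))
  →5  S(S(add(Z, mul(add(add(SZ, SZ), mul(Z, Z)), SSZ))))
  →6  S(S(mul(add(add(SZ, SZ), mul(Z, Z)), SSZ)))
  →7  S(S(mul(add(S(add(Z, SZ)), mul(Z, Z)), SSZ)))
  →8  S(S(mul(S(add(add(Z, SZ), mul(Z, Z))), SSZ)))
  →9  S(S(add(SSZ, mul(add(add(Z, SZ), mul(Z, Z)), SSZ))))
  →10  S(S(S(add(SZ, mul(add(add(Z, SZ), mul(Z, Z)), SSZ)))))
  →11  S(S(S(S(add(Z, mul(add(add(Z, SZ), mul(Z, Z)), SSZ))))))
  →12  S(S(S(S(mul(add(add(Z, SZ), mul(Z, Z)), SSZ)))))
  →13  S(S(S(S(mul(add(SZ, mul(Z, Z)), SSZ)))))
  →14  S(S(S(S(mul(S(add(Z, mul(Z, Z))), SSZ)))))
  →15  S(S(S(S(add(SSZ, mul(add(Z, mul(Z, Z)), SSZ))))))
  →16  S(S(S(S(S(add(SZ, mul(add(Z, mul(Z, Z)), SSZ)))))))
  →17  S(S(S(S(S(S(add(Z, mul(add(Z, mul(Z, Z)), SSZ))))))))
  →18  S(S(S(S(S(S(mul(add(Z, mul(Z, Z)), SSZ)))))))
  →19  S(S(S(S(S(S(mul(mul(Z, Z), SSZ)))))))
  →20  S(S(S(S(S(S(mul(Z, SSZ)))))))
  →21  S^6(Z)

Term B:
  start: mul(add(SSZ, SZ), add(SSSZ, Z))
  →1  mul(S(add(SZ, SZ)), add(SSSZ, Z))
  →2  add(add(SSSZ, Z), mul(add(SZ, SZ), add(SSSZ, Z)))
  →3  add(S(add(SSZ, Z)), mul(add(SZ, SZ), add(SSSZ, Z)))
  →4  S(add(add(SSZ, Z), mul(add(SZ, SZ), add(SSSZ, Z))))
  →5  S(add(S(add(SZ, Z)), mul(add(SZ, SZ), add(SSSZ, Z))))
  →6  S(S(add(add(SZ, Z), mul(add(SZ, SZ), add(SSSZ, Z)))))
  →7  S(S(add(S(add(Z, Z)), mul(add(SZ, SZ), add(SSSZ, Z)))))
  →8  S(S(S(add(add(Z, Z), mul(add(SZ, SZ), add(SSSZ, Z))))))
  →9  S(S(S(add(Z, mul(add(SZ, SZ), add(SSSZ, Z))))))
  →10  S(S(S(mul(add(SZ, SZ), add(SSSZ, Z)))))
  →11  S(S(S(mul(S(add(Z, SZ)), add(SSSZ, Z)))))
  →12  S(S(S(add(add(SSSZ, Z), mul(add(Z, SZ), add(SSSZ, Z))))))
  →13  S(S(S(add(S(add(SSZ, Z)), mul(add(Z, SZ), add(SSSZ, Z))))))
  →14  S(S(S(S(add(add(SSZ, Z), mul(add(Z, SZ), add(SSSZ, Z)))))))
  →15  S(S(S(S(add(S(add(SZ, Z)), mul(add(Z, SZ), add(SSSZ, Z)))))))
  →16  S(S(S(S(S(add(add(SZ, Z), mul(add(Z, SZ), add(SSSZ, Z))))))))
  →17  S(S(S(S(S(add(S(add(Z, Z)), mul(add(Z, SZ), add(SSSZ, Z))))))))
  →18  S(S(S(S(S(S(add(add(Z, Z), mul(add(Z, SZ), add(SSSZ, Z)))))))))
  →19  S(S(S(S(S(S(add(Z, mul(add(Z, SZ), add(SSSZ, Z)))))))))
  →20  S(S(S(S(S(S(mul(add(Z, SZ), add(SSSZ, Z))))))))
  →21  S(S(S(S(S(S(mul(SZ, add(SSSZ, Z))))))))
  →22  S(S(S(S(S(S(add(add(SSSZ, Z), mul(Z, add(SSSZ, Z)))))))))
  →23  S(S(S(S(S(S(add(S(add(SSZ, Z)), mul(Z, add(SSSZ, Z)))))))))
  →24  S(S(S(S(S(S(S(add(add(SSZ, Z), mul(Z, add(SSSZ, Z))))))))))
  →25  S(S(S(S(S(S(S(add(S(add(SZ, Z)), mul(Z, add(SSSZ, Z))))))))))
  →26  S(S(S(S(S(S(S(S(add(add(SZ, Z), mul(Z, add(SSSZ, Z)))))))))))
  →27  S(S(S(S(S(S(S(S(add(S(add(Z, Z)), mul(Z, add(SSSZ, Z)))))))))))
  →28  S(S(S(S(S(S(S(S(S(add(add(Z, Z), mul(Z, add(SSSZ, Z))))))))))))
  →29  S(S(S(S(S(S(S(S(S(add(Z, mul(Z, add(SSSZ, Z))))))))))))
  →30  S(S(S(S(S(S(S(S(S(mul(Z, add(SSSZ, Z)))))))))))
  →31  S^9(Z)

Answer: DIFFERENT — A ⇓ S^6(Z), B ⇓ S^9(Z)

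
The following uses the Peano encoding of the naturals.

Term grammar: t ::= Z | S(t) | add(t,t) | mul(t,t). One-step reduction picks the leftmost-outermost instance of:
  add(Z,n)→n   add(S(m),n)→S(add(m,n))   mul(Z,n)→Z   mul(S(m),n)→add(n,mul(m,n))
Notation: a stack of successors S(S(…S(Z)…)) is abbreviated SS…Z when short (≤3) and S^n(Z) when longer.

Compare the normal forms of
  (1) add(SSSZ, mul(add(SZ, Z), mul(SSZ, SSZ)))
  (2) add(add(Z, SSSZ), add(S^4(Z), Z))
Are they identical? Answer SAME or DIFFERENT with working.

Term A:
  start: add(SSSZ, mul(add(SZ, Z), mul(SSZ, SSZ)))
  →1  S(add(SSZ, mul(add(SZ, Z), mul(SSZ, SSZ))))
  →2  S(S(add(SZ, mul(add(SZ, Z), mul(SSZ, SSZ)))))
  →3  S(S(S(add(Z, mul(add(SZ, Z), mul(SSZ, SSZ))))))
  →4  S(S(S(mul(add(SZ, Z), mul(SSZ, SSZ)))))
  →5  S(S(S(mul(S(add(Z, Z)), mul(SSZ, SSZ)))))
  →6  S(S(S(add(mul(SSZ, SSZ), mul(add(Z, Z), mul(SSZ, SSZ))))))
  →7  S(S(S(add(add(SSZ, mul(SZ, SSZ)), mul(add(Z, Z), mul(SSZ, SSZ))))))
  →8  S(S(S(add(S(add(SZ, mul(SZ, SSZ))), mul(add(Z, Z), mul(SSZ, SSZ))))))
  →9  S(S(S(S(add(add(SZ, mul(SZ, SSZ)), mul(add(Z, Z), mul(SSZ, SSZ)))))))
  →10  S(S(S(S(add(S(add(Z, mul(SZ, SSZ))), mul(add(Z, Z), mul(SSZ, SSZ)))))))
  →11  S(S(S(S(S(add(add(Z, mul(SZ, SSZ)), mul(add(Z, Z), mul(SSZ, SSZ))))))))
  →12  S(S(S(S(S(add(mul(SZ, SSZ), mul(add(Z, Z), mul(SSZ, SSZ))))))))
  →13  S(S(S(S(S(add(add(SSZ, mul(Z, SSZ)), mul(add(Z, Z), mul(SSZ, SSZ))))))))
  →14  S(S(S(S(S(add(S(add(SZ, mul(Z, SSZ))), mul(add(Z, Z), mul(SSZ, SSZ))))))))
  →15  S(S(S(S(S(S(add(add(SZ, mul(Z, SSZ)), mul(add(Z, Z), mul(SSZ, SSZ)))))))))
  →16  S(S(S(S(S(S(add(S(add(Z, mul(Z, SSZ))), mul(add(Z, Z), mul(SSZ, SSZ)))))))))
  →17  S(S(S(S(S(S(S(add(add(Z, mul(Z, SSZ)), mul(add(Z, Z), mul(SSZ, SSZ))))))))))
  →18  S(S(S(S(S(S(S(add(mul(Z, SSZ), mul(add(Z, Z), mul(SSZ, SSZ))))))))))
  →19  S(S(S(S(S(S(S(add(Z, mul(add(Z, Z), mul(SSZ, SSZ))))))))))
  →20  S(S(S(S(S(S(S(mul(add(Z, Z), mul(SSZ, SSZ)))))))))
  →21  S(S(S(S(S(S(S(mul(Z, mul(SSZ, SSZ)))))))))
  →22  S^7(Z)

Term B:
  start: add(add(Z, SSSZ), add(S^4(Z), Z))
  →1  add(SSSZ, add(S^4(Z), Z))
  →2  S(add(SSZ, add(S^4(Z), Z)))
  →3  S(S(add(SZ, add(S^4(Z), Z))))
  →4  S(S(S(add(Z, add(S^4(Z), Z)))))
  →5  S(S(S(add(S^4(Z), Z))))
  →6  S(S(S(S(add(SSSZ, Z)))))
  →7  S(S(S(S(S(add(SSZ, Z))))))
  →8  S(S(S(S(S(S(add(SZ, Z)))))))
  →9  S(S(S(S(S(S(S(add(Z, Z))))))))
  →10  S^7(Z)

Answer: SAME — A ⇓ S^7(Z), B ⇓ S^7(Z)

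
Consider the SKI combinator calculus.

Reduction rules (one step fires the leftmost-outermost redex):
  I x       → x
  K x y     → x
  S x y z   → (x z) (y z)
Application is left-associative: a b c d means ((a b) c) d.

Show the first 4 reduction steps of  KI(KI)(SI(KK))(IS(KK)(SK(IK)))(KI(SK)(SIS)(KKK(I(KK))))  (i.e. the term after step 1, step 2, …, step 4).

Answer: after 4 steps: IS(KK)(SK(IK))(KK(IS(KK)(SK(IK))))(KI(SK)(SIS)(KKK(I(KK))))

Working:
  start: KI(KI)(SI(KK))(IS(KK)(SK(IK)))(KI(SK)(SIS)(KKK(I(KK))))
  [1] I(SI(KK))(IS(KK)(SK(IK)))(KI(SK)(SIS)(KKK(I(KK))))
  [2] SI(KK)(IS(KK)(SK(IK)))(KI(SK)(SIS)(KKK(I(KK))))
  [3] I(IS(KK)(SK(IK)))(KK(IS(KK)(SK(IK))))(KI(SK)(SIS)(KKK(I(KK))))
  [4] IS(KK)(SK(IK))(KK(IS(KK)(SK(IK))))(KI(SK)(SIS)(KKK(I(KK))))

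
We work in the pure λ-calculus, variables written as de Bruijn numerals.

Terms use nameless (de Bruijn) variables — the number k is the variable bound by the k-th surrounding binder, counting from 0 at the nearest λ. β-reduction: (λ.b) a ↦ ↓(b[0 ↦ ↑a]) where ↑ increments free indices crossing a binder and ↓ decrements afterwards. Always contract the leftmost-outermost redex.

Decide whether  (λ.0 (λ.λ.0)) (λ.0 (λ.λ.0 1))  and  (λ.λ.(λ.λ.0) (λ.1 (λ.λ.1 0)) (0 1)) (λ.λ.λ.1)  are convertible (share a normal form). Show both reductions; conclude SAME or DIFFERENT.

Term A:
  start: (λ.0 (λ.λ.0)) (λ.0 (λ.λ.0 1))
  step 1: (λ.0 (λ.λ.0 1)) (λ.λ.0)
  step 2: (λ.λ.0) (λ.λ.0 1)
  step 3: λ.0

Term B:
  start: (λ.λ.(λ.λ.0) (λ.1 (λ.λ.1 0)) (0 1)) (λ.λ.λ.1)
  step 1: λ.(λ.λ.0) (λ.1 (λ.λ.1 0)) (0 (λ.λ.λ.1))
  step 2: λ.(λ.0) (0 (λ.λ.λ.1))
  step 3: λ.0 (λ.λ.λ.1)

Answer: DIFFERENT — A ⇓ λ.0, B ⇓ λ.0 (λ.λ.λ.1)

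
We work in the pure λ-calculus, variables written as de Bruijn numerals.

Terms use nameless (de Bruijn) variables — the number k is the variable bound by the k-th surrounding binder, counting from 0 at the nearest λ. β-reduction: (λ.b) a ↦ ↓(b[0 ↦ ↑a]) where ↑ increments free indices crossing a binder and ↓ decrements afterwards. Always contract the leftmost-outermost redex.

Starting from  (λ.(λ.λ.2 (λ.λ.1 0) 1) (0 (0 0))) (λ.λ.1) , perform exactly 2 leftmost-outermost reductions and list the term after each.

  start: (λ.(λ.λ.2 (λ.λ.1 0) 1) (0 (0 0))) (λ.λ.1)
  →1  (λ.λ.(λ.λ.1) (λ.λ.1 0) 1) ((λ.λ.1) ((λ.λ.1) (λ.λ.1)))
  →2  λ.(λ.λ.1) (λ.λ.1 0) ((λ.λ.1) ((λ.λ.1) (λ.λ.1)))

Answer: after 2 steps: λ.(λ.λ.1) (λ.λ.1 0) ((λ.λ.1) ((λ.λ.1) (λ.λ.1)))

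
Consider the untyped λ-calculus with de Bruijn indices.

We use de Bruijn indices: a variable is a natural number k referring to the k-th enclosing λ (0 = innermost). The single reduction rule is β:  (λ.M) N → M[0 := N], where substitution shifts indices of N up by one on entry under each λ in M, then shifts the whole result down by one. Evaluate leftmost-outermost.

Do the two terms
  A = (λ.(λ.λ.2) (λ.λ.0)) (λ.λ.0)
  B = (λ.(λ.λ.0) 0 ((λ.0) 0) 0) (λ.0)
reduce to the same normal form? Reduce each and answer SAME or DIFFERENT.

Answer: DIFFERENT — A ⇓ λ.λ.λ.0, B ⇓ λ.0

Working:
Term A:
  start: (λ.(λ.λ.2) (λ.λ.0)) (λ.λ.0)
  [1] (λ.λ.λ.λ.0) (λ.λ.0)
  [2] λ.λ.λ.0

Term B:
  start: (λ.(λ.λ.0) 0 ((λ.0) 0) 0) (λ.0)
  [1] (λ.λ.0) (λ.0) ((λ.0) (λ.0)) (λ.0)
  [2] (λ.0) ((λ.0) (λ.0)) (λ.0)
  [3] (λ.0) (λ.0) (λ.0)
  [4] (λ.0) (λ.0)
  [5] λ.0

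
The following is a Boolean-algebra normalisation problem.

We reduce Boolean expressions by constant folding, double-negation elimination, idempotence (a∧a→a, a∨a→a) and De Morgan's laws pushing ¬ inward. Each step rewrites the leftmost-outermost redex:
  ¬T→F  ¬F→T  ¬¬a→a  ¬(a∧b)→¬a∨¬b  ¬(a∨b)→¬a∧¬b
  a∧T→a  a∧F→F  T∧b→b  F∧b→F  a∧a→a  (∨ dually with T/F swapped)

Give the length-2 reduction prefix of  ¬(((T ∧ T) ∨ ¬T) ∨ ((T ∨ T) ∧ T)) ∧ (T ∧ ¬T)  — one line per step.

Answer: after 2 steps: ((¬(T ∧ T) ∧ ¬¬T) ∧ ¬((T ∨ T) ∧ T)) ∧ (T ∧ ¬T)

Reduction:
  start: ¬(((T ∧ T) ∨ ¬T) ∨ ((T ∨ T) ∧ T)) ∧ (T ∧ ¬T)
  step 1: (¬((T ∧ T) ∨ ¬T) ∧ ¬((T ∨ T) ∧ T)) ∧ (T ∧ ¬T)
  step 2: ((¬(T ∧ T) ∧ ¬¬T) ∧ ¬((T ∨ T) ∧ T)) ∧ (T ∧ ¬T)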